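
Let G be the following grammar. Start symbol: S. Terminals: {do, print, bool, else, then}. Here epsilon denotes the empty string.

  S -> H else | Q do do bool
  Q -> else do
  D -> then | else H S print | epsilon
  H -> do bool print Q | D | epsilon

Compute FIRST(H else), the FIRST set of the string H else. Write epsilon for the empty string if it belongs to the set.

{do, else, then}

FIRST(Q) = {else}
FIRST(D) = {epsilon, else, then}
FIRST(H) = {epsilon, do, else, then}  (via D)
FIRST(S) = {do, else, then}  (via H else, Q do do bool)
FIRST(H else): take FIRST of each symbol in turn, carrying on past any symbol whose FIRST contains epsilon; result {do, else, then}.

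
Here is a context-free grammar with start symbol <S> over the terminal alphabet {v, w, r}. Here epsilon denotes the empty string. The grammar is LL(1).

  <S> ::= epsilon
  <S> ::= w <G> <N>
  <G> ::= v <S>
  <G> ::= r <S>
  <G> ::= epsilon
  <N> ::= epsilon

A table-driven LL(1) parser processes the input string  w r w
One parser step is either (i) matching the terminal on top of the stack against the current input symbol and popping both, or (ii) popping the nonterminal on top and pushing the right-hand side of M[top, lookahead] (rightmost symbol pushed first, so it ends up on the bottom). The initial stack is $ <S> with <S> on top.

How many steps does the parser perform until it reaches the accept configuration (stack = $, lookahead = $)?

9

     Stack            Input    Action
  1  $ <S>            w r w $  expand <S> ::= w <G> <N>
  2  $ <N> <G> w      w r w $  match w
  3  $ <N> <G>        r w $    expand <G> ::= r <S>
  4  $ <N> <S> r      r w $    match r
  5  $ <N> <S>        w $      expand <S> ::= w <G> <N>
  6  $ <N> <N> <G> w  w $      match w
  7  $ <N> <N> <G>    $        expand <G> ::= epsilon
  8  $ <N> <N>        $        expand <N> ::= epsilon
  9  $ <N>            $        expand <N> ::= epsilon
Accept reached after 9 steps.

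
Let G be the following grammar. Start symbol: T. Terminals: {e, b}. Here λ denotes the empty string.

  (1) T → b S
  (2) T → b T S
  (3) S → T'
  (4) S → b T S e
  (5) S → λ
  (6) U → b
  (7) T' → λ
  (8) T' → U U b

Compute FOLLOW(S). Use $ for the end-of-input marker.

FIRST(T) = {b}
FIRST(U) = {b}
FIRST(T') = {λ, b}  (via U U b)
FIRST(S) = {λ, b}  (via T')
FOLLOW(T) includes $ since T is the start symbol.
FOLLOW(T): in T→b T S, T is followed by S with FIRST {λ, b}; in T→b T S, the suffix after T is nullable (adds nothing new); in S→b T S e, T is followed by S e with FIRST {b, e}. Thus FOLLOW(T) = {$, b, e}.
FOLLOW(S): in T→b S, the suffix after S is empty, so FOLLOW(S) ⊇ FOLLOW(T) = {$, b, e}; in T→b T S, the suffix after S is empty, so FOLLOW(S) ⊇ FOLLOW(T) = {$, b, e}; in S→b T S e, S is followed by e with FIRST {e}. Thus FOLLOW(S) = {$, b, e}.
FOLLOW(U): in T'→U U b (occurrence 1), U is followed by U b with FIRST {b}; in T'→U U b (occurrence 2), U is followed by b with FIRST {b}. Thus FOLLOW(U) = {b}.
FOLLOW(T'): in S→T', the suffix after T' is empty, so FOLLOW(T') ⊇ FOLLOW(S) = {$, b, e}. Thus FOLLOW(T') = {$, b, e}.

{$, b, e}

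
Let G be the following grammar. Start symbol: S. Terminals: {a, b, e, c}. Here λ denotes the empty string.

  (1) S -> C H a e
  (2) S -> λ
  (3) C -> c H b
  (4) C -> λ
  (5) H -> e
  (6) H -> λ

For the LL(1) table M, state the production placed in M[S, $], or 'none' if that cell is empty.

FIRST(C) = {λ, c}
FIRST(H) = {λ, e}
FIRST(S) = {λ, a, c, e}  (via C H a e)
FOLLOW(S) includes $ since S is the start symbol.
FOLLOW(S): S appears on no right-hand side. Thus FOLLOW(S) = {$}.
For S -> C H a e: FIRST(C H a e) = {a, c, e}, so it goes in M[S, t] for t ∈ {a, c, e}.
For S -> λ: FIRST(λ) = {λ}, so it goes in M[S, t] for t ∈ {}; since λ ∈ FIRST, also for every t ∈ FOLLOW(S) = {$}.

S -> λ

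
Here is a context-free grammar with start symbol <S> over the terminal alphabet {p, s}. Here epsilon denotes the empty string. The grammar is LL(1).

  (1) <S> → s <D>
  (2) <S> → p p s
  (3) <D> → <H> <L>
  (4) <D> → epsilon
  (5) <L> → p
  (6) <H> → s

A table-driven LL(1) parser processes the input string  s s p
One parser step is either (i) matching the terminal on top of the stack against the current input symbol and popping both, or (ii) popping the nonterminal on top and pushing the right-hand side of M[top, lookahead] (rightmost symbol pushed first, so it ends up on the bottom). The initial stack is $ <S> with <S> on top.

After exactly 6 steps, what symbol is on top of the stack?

     Stack      Input    Action
  1  $ <S>      s s p $  expand <S> → s <D>
  2  $ <D> s    s s p $  match s
  3  $ <D>      s p $    expand <D> → <H> <L>
  4  $ <L> <H>  s p $    expand <H> → s
  5  $ <L> s    s p $    match s
  6  $ <L>      p $      expand <L> → p
Stack after step 6: $ p (top = p).

p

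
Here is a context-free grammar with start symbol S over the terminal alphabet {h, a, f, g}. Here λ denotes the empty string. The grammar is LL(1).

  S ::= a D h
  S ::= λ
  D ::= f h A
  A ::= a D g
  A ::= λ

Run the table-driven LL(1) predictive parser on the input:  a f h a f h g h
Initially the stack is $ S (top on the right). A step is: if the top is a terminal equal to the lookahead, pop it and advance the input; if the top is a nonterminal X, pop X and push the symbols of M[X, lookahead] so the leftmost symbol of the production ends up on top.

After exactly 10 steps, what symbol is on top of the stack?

A

step 1: stack=$ S  input=a f h a f h g h $  — expand S ::= a D h
step 2: stack=$ h D a  input=a f h a f h g h $  — match a
step 3: stack=$ h D  input=f h a f h g h $  — expand D ::= f h A
step 4: stack=$ h A h f  input=f h a f h g h $  — match f
step 5: stack=$ h A h  input=h a f h g h $  — match h
step 6: stack=$ h A  input=a f h g h $  — expand A ::= a D g
step 7: stack=$ h g D a  input=a f h g h $  — match a
step 8: stack=$ h g D  input=f h g h $  — expand D ::= f h A
step 9: stack=$ h g A h f  input=f h g h $  — match f
step 10: stack=$ h g A h  input=h g h $  — match h
Stack after step 10: $ h g A (top = A).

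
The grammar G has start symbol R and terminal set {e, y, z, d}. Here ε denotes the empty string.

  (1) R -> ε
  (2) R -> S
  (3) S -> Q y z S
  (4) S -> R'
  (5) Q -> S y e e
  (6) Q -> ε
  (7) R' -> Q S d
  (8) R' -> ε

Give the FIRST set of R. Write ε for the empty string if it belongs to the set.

FIRST(R): from R->ε we get {ε}; from R->S we get {ε, d, y}. So FIRST(R) = {ε, d, y}.
FIRST(S): from S->Q y z S we get {d, y}; from S->R' we get {ε, d, y}. So FIRST(S) = {ε, d, y}.
FIRST(Q): from Q->S y e e we get {d, y}; from Q->ε we get {ε}. So FIRST(Q) = {ε, d, y}.
FIRST(R'): from R'->Q S d we get {d, y}; from R'->ε we get {ε}. So FIRST(R') = {ε, d, y}.

{ε, d, y}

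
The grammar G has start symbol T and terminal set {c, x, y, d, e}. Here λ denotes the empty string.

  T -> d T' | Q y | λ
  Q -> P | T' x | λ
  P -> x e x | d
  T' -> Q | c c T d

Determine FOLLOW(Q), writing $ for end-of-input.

{$, d, x, y}

FIRST(P): from P->x e x we get {x}; from P->d we get {d}. So FIRST(P) = {d, x}.
FIRST(T): from T->d T' we get {d}; from T->Q y we get {c, d, x, y}; from T->λ we get {λ}. So FIRST(T) = {λ, c, d, x, y}.
FIRST(Q): from Q->P we get {d, x}; from Q->T' x we get {c, d, x}; from Q->λ we get {λ}. So FIRST(Q) = {λ, c, d, x}.
FIRST(T'): from T'->Q we get {λ, c, d, x}; from T'->c c T d we get {c}. So FIRST(T') = {λ, c, d, x}.
FOLLOW(T) includes $ since T is the start symbol.
FOLLOW(T): in T'->c c T d, T is followed by d with FIRST {d}. Thus FOLLOW(T) = {$, d}.
FOLLOW(T'): in T->d T', the suffix after T' is empty, so FOLLOW(T') ⊇ FOLLOW(T) = {$, d}; in Q->T' x, T' is followed by x with FIRST {x}. Thus FOLLOW(T') = {$, d, x}.
FOLLOW(Q): in T->Q y, Q is followed by y with FIRST {y}; in T'->Q, the suffix after Q is empty, so FOLLOW(Q) ⊇ FOLLOW(T') = {$, d, x}. Thus FOLLOW(Q) = {$, d, x, y}.
FOLLOW(P): in Q->P, the suffix after P is empty, so FOLLOW(P) ⊇ FOLLOW(Q) = {$, d, x, y}. Thus FOLLOW(P) = {$, d, x, y}.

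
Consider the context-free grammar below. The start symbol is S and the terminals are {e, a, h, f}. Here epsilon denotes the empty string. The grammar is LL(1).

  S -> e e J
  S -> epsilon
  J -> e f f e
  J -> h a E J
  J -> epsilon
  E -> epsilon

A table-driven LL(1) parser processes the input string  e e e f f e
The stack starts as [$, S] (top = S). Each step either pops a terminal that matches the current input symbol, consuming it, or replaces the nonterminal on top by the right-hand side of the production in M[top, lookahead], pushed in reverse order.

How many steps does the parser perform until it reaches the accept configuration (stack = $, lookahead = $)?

8

step 1: stack=$ S  input=e e e f f e $  — expand S -> e e J
step 2: stack=$ J e e  input=e e e f f e $  — match e
step 3: stack=$ J e  input=e e f f e $  — match e
step 4: stack=$ J  input=e f f e $  — expand J -> e f f e
step 5: stack=$ e f f e  input=e f f e $  — match e
step 6: stack=$ e f f  input=f f e $  — match f
step 7: stack=$ e f  input=f e $  — match f
step 8: stack=$ e  input=e $  — match e
Accept reached after 8 steps.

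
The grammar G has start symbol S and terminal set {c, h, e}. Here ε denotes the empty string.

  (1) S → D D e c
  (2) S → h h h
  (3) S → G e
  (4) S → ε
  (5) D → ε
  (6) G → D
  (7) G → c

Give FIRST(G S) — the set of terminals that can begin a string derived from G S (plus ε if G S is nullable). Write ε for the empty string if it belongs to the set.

FIRST(D): from D→ε we get {ε}. So FIRST(D) = {ε}.
FIRST(G): from G→D we get {ε}; from G→c we get {c}. So FIRST(G) = {ε, c}.
FIRST(S): from S→D D e c we get {e}; from S→h h h we get {h}; from S→G e we get {c, e}; from S→ε we get {ε}. So FIRST(S) = {ε, c, e, h}.
FIRST(G S): take FIRST of each symbol in turn, carrying on past any symbol whose FIRST contains ε; result {ε, c, e, h}.

{ε, c, e, h}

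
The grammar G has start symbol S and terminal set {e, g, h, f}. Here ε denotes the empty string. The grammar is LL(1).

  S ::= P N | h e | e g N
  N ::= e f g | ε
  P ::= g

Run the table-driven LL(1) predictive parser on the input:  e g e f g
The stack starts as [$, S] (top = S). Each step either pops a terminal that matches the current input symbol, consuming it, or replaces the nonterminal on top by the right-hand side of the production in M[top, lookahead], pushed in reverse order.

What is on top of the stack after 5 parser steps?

f

     Stack    Input        Action
  1  $ S      e g e f g $  expand S ::= e g N
  2  $ N g e  e g e f g $  match e
  3  $ N g    g e f g $    match g
  4  $ N      e f g $      expand N ::= e f g
  5  $ g f e  e f g $      match e
Stack after step 5: $ g f (top = f).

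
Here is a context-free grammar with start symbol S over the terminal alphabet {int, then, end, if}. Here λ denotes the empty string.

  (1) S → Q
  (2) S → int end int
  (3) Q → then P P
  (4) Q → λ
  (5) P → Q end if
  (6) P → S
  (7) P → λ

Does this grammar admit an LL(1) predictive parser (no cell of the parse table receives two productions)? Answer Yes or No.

No

FIRST(S) = {λ, int, then}
FIRST(Q) = {λ, then}
FIRST(P) = {λ, end, int, then}
FOLLOW(S) = {$, end, int, then}
FOLLOW(Q) = {$, end, int, then}
FOLLOW(P) = {$, end, int, then}
Cell M[P, $] receives both P → S and P → λ — the grammar is not LL(1).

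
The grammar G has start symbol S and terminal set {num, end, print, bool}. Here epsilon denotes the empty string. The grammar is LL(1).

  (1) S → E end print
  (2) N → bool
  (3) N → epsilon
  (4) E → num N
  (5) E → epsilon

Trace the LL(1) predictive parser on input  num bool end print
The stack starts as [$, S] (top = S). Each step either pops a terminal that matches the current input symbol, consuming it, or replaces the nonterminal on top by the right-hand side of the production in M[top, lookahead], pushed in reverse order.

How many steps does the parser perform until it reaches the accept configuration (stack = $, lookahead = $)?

step 1: stack=$ S  input=num bool end print $  — expand S → E end print
step 2: stack=$ print end E  input=num bool end print $  — expand E → num N
step 3: stack=$ print end N num  input=num bool end print $  — match num
step 4: stack=$ print end N  input=bool end print $  — expand N → bool
step 5: stack=$ print end bool  input=bool end print $  — match bool
step 6: stack=$ print end  input=end print $  — match end
step 7: stack=$ print  input=print $  — match print
Accept reached after 7 steps.

7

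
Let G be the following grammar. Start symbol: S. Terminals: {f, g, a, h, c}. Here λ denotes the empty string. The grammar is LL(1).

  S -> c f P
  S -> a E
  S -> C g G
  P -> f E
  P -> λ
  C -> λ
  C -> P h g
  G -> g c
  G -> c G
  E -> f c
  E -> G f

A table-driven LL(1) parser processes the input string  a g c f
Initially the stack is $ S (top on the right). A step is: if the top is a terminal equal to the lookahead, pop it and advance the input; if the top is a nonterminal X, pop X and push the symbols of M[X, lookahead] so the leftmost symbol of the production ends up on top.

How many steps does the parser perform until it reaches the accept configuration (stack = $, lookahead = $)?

     Stack    Input      Action
  1  $ S      a g c f $  expand S -> a E
  2  $ E a    a g c f $  match a
  3  $ E      g c f $    expand E -> G f
  4  $ f G    g c f $    expand G -> g c
  5  $ f c g  g c f $    match g
  6  $ f c    c f $      match c
  7  $ f      f $        match f
Accept reached after 7 steps.

7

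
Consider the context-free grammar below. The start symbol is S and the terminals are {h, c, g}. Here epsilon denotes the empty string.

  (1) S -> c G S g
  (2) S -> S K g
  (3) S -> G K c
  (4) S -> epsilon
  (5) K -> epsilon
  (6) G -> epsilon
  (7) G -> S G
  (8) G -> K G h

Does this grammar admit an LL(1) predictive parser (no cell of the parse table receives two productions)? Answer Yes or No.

No

FIRST(S) = {epsilon, c, g, h}
FIRST(K) = {epsilon}
FIRST(G) = {epsilon, c, g, h}
FOLLOW(S) = {$, c, g, h}
FOLLOW(K) = {c, g, h}
FOLLOW(G) = {c, g, h}
Cell M[G, c] receives both G -> epsilon and G -> S G and G -> K G h — the grammar is not LL(1).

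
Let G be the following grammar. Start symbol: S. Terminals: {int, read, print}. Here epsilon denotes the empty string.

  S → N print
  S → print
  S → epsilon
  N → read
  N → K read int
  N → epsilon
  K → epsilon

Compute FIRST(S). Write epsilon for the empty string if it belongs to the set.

{epsilon, print, read}

FIRST(K): from K→epsilon we get {epsilon}. So FIRST(K) = {epsilon}.
FIRST(N): from N→read we get {read}; from N→K read int we get {read}; from N→epsilon we get {epsilon}. So FIRST(N) = {epsilon, read}.
FIRST(S): from S→N print we get {print, read}; from S→print we get {print}; from S→epsilon we get {epsilon}. So FIRST(S) = {epsilon, print, read}.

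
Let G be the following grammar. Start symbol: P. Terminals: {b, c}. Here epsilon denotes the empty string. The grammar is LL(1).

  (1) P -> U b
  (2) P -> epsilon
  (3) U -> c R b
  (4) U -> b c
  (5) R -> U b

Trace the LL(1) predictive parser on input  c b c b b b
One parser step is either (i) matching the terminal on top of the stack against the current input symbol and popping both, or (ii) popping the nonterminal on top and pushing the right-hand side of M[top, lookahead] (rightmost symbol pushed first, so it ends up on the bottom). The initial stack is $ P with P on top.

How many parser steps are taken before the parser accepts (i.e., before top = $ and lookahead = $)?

10

      Stack        Input          Action
   1  $ P          c b c b b b $  expand P -> U b
   2  $ b U        c b c b b b $  expand U -> c R b
   3  $ b b R c    c b c b b b $  match c
   4  $ b b R      b c b b b $    expand R -> U b
   5  $ b b b U    b c b b b $    expand U -> b c
   6  $ b b b c b  b c b b b $    match b
   7  $ b b b c    c b b b $      match c
   8  $ b b b      b b b $        match b
   9  $ b b        b b $          match b
  10  $ b          b $            match b
Accept reached after 10 steps.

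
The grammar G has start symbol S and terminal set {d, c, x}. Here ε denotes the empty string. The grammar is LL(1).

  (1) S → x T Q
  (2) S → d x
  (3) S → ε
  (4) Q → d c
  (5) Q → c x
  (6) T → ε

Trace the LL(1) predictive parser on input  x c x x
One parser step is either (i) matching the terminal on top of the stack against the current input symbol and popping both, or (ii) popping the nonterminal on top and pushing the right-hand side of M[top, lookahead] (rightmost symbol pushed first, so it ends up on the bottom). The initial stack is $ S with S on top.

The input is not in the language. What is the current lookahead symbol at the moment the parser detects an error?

x

step 1: stack=$ S  input=x c x x $  — expand S → x T Q
step 2: stack=$ Q T x  input=x c x x $  — match x
step 3: stack=$ Q T  input=c x x $  — expand T → ε
step 4: stack=$ Q  input=c x x $  — expand Q → c x
step 5: stack=$ x c  input=c x x $  — match c
step 6: stack=$ x  input=x x $  — match x
step 7: stack=$  input=x $  — error: stack empty but input remains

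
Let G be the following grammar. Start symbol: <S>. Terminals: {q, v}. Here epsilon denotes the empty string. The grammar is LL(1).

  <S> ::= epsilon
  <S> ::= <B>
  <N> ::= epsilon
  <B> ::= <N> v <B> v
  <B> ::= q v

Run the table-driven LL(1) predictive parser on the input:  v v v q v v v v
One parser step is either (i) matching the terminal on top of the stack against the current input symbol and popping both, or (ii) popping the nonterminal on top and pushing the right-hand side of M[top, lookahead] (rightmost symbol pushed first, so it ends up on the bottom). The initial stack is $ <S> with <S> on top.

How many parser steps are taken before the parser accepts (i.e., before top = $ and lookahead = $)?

      Stack              Input              Action
   1  $ <S>              v v v q v v v v $  expand <S> ::= <B>
   2  $ <B>              v v v q v v v v $  expand <B> ::= <N> v <B> v
   3  $ v <B> v <N>      v v v q v v v v $  expand <N> ::= epsilon
   4  $ v <B> v          v v v q v v v v $  match v
   5  $ v <B>            v v q v v v v $    expand <B> ::= <N> v <B> v
   6  $ v v <B> v <N>    v v q v v v v $    expand <N> ::= epsilon
   7  $ v v <B> v        v v q v v v v $    match v
   8  $ v v <B>          v q v v v v $      expand <B> ::= <N> v <B> v
   9  $ v v v <B> v <N>  v q v v v v $      expand <N> ::= epsilon
  10  $ v v v <B> v      v q v v v v $      match v
  11  $ v v v <B>        q v v v v $        expand <B> ::= q v
  12  $ v v v v q        q v v v v $        match q
  13  $ v v v v          v v v v $          match v
  14  $ v v v            v v v $            match v
  15  $ v v              v v $              match v
  16  $ v                v $                match v
Accept reached after 16 steps.

16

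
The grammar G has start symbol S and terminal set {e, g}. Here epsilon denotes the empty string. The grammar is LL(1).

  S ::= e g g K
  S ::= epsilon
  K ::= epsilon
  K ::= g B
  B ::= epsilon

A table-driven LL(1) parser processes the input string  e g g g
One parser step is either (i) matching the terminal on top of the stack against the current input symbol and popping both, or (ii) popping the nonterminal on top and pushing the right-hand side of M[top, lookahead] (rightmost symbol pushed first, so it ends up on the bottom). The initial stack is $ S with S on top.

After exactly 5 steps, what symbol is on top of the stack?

g

     Stack      Input      Action
  1  $ S        e g g g $  expand S ::= e g g K
  2  $ K g g e  e g g g $  match e
  3  $ K g g    g g g $    match g
  4  $ K g      g g $      match g
  5  $ K        g $        expand K ::= g B
Stack after step 5: $ B g (top = g).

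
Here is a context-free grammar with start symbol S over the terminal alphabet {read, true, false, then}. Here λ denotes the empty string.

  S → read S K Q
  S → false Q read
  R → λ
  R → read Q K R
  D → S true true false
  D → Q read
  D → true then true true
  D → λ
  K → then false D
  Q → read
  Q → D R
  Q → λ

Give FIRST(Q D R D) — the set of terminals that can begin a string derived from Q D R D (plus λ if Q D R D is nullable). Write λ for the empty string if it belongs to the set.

{λ, false, read, true}

FIRST(S): from S→read S K Q we get {read}; from S→false Q read we get {false}. So FIRST(S) = {false, read}.
FIRST(R): from R→λ we get {λ}; from R→read Q K R we get {read}. So FIRST(R) = {λ, read}.
FIRST(K): from K→then false D we get {then}. So FIRST(K) = {then}.
FIRST(D): from D→S true true false we get {false, read}; from D→Q read we get {false, read, true}; from D→true then true true we get {true}; from D→λ we get {λ}. So FIRST(D) = {λ, false, read, true}.
FIRST(Q): from Q→read we get {read}; from Q→D R we get {λ, false, read, true}; from Q→λ we get {λ}. So FIRST(Q) = {λ, false, read, true}.
FIRST(Q D R D): take FIRST of each symbol in turn, carrying on past any symbol whose FIRST contains λ; result {λ, false, read, true}.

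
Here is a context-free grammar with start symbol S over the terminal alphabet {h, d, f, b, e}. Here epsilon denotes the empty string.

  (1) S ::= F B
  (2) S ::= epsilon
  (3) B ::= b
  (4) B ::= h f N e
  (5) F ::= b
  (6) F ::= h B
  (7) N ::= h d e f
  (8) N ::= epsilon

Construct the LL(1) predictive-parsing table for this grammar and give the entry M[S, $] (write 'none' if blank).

S ::= epsilon

FIRST(B): from B::=b we get {b}; from B::=h f N e we get {h}. So FIRST(B) = {b, h}.
FIRST(F): from F::=b we get {b}; from F::=h B we get {h}. So FIRST(F) = {b, h}.
FIRST(N): from N::=h d e f we get {h}; from N::=epsilon we get {epsilon}. So FIRST(N) = {epsilon, h}.
FIRST(S): from S::=F B we get {b, h}; from S::=epsilon we get {epsilon}. So FIRST(S) = {epsilon, b, h}.
FOLLOW(S) includes $ since S is the start symbol.
FOLLOW(S): S appears on no right-hand side. Thus FOLLOW(S) = {$}.
For S ::= F B: FIRST(F B) = {b, h}, so it goes in M[S, t] for t ∈ {b, h}.
For S ::= epsilon: FIRST(epsilon) = {epsilon}, so it goes in M[S, t] for t ∈ {}; since epsilon ∈ FIRST, also for every t ∈ FOLLOW(S) = {$}.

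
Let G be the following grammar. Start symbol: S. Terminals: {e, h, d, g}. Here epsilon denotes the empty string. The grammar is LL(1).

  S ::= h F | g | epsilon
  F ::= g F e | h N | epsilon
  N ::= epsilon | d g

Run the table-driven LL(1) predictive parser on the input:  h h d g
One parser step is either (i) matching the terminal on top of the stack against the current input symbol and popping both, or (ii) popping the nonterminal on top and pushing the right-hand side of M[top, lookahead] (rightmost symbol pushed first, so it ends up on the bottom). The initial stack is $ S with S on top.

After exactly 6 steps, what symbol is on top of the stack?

     Stack  Input      Action
  1  $ S    h h d g $  expand S ::= h F
  2  $ F h  h h d g $  match h
  3  $ F    h d g $    expand F ::= h N
  4  $ N h  h d g $    match h
  5  $ N    d g $      expand N ::= d g
  6  $ g d  d g $      match d
Stack after step 6: $ g (top = g).

g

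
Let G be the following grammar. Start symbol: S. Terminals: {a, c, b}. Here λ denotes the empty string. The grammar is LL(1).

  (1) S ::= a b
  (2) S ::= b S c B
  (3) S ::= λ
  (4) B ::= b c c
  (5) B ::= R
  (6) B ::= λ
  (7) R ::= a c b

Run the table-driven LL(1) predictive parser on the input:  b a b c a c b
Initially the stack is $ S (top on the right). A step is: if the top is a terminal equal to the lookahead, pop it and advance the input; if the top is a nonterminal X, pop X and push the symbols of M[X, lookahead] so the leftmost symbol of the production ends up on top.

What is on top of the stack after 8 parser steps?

step 1: stack=$ S  input=b a b c a c b $  — expand S ::= b S c B
step 2: stack=$ B c S b  input=b a b c a c b $  — match b
step 3: stack=$ B c S  input=a b c a c b $  — expand S ::= a b
step 4: stack=$ B c b a  input=a b c a c b $  — match a
step 5: stack=$ B c b  input=b c a c b $  — match b
step 6: stack=$ B c  input=c a c b $  — match c
step 7: stack=$ B  input=a c b $  — expand B ::= R
step 8: stack=$ R  input=a c b $  — expand R ::= a c b
Stack after step 8: $ b c a (top = a).

a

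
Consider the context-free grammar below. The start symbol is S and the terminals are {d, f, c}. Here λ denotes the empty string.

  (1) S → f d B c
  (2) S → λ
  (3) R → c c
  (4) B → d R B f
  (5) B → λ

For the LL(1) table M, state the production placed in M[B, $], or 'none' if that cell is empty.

FIRST(S) = {λ, f}
FIRST(R) = {c}
FIRST(B) = {λ, d}
FOLLOW(S) includes $ since S is the start symbol.
FOLLOW(B): in S→f d B c, B is followed by c with FIRST {c}; in B→d R B f, B is followed by f with FIRST {f}. Thus FOLLOW(B) = {c, f}.
For B → d R B f: FIRST(d R B f) = {d}, so it goes in M[B, t] for t ∈ {d}.
For B → λ: FIRST(λ) = {λ}, so it goes in M[B, t] for t ∈ {}; since λ ∈ FIRST, also for every t ∈ FOLLOW(B) = {c, f}.
None of these place a production in M[B, $].

none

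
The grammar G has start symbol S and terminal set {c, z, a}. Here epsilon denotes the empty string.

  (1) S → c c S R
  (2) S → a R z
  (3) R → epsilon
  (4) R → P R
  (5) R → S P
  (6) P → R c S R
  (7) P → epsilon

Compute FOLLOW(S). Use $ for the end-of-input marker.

{$, a, c, z}

FIRST(S) = {a, c}
FIRST(R) = {epsilon, a, c}  (via P R, S P)
FIRST(P) = {epsilon, a, c}  (via R c S R)
FOLLOW(S) includes $ since S is the start symbol.
FOLLOW(S): in S→c c S R, S is followed by R with FIRST {epsilon, a, c}; in S→c c S R, the suffix after S is nullable (adds nothing new); in R→S P, S is followed by P with FIRST {epsilon, a, c}; in R→S P, the suffix after S is nullable, so FOLLOW(S) ⊇ FOLLOW(R) = {$, a, c, z}; in P→R c S R, S is followed by R with FIRST {epsilon, a, c}; in P→R c S R, the suffix after S is nullable, so FOLLOW(S) ⊇ FOLLOW(P) = {$, a, c, z}. Thus FOLLOW(S) = {$, a, c, z}.
FOLLOW(R): in S→c c S R, the suffix after R is empty, so FOLLOW(R) ⊇ FOLLOW(S) = {$, a, c, z}; in S→a R z, R is followed by z with FIRST {z}; in R→P R, the suffix after R is empty (adds nothing new); in P→R c S R (occurrence 1), R is followed by c S R with FIRST {c}; in P→R c S R (occurrence 2), the suffix after R is empty, so FOLLOW(R) ⊇ FOLLOW(P) = {$, a, c, z}. Thus FOLLOW(R) = {$, a, c, z}.
FOLLOW(P): in R→P R, P is followed by R with FIRST {epsilon, a, c}; in R→P R, the suffix after P is nullable, so FOLLOW(P) ⊇ FOLLOW(R) = {$, a, c, z}; in R→S P, the suffix after P is empty, so FOLLOW(P) ⊇ FOLLOW(R) = {$, a, c, z}. Thus FOLLOW(P) = {$, a, c, z}.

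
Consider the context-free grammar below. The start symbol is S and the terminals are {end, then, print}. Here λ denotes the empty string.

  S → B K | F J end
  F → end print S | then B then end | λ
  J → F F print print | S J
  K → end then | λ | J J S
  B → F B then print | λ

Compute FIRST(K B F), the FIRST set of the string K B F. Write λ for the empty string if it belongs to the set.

{λ, end, print, then}

FIRST(F): from F→end print S we get {end}; from F→then B then end we get {then}; from F→λ we get {λ}. So FIRST(F) = {λ, end, then}.
FIRST(B): from B→F B then print we get {end, then}; from B→λ we get {λ}. So FIRST(B) = {λ, end, then}.
FIRST(S): from S→B K we get {λ, end, print, then}; from S→F J end we get {end, print, then}. So FIRST(S) = {λ, end, print, then}.
FIRST(J): from J→F F print print we get {end, print, then}; from J→S J we get {end, print, then}. So FIRST(J) = {end, print, then}.
FIRST(K): from K→end then we get {end}; from K→λ we get {λ}; from K→J J S we get {end, print, then}. So FIRST(K) = {λ, end, print, then}.
FIRST(K B F): take FIRST of each symbol in turn, carrying on past any symbol whose FIRST contains λ; result {λ, end, print, then}.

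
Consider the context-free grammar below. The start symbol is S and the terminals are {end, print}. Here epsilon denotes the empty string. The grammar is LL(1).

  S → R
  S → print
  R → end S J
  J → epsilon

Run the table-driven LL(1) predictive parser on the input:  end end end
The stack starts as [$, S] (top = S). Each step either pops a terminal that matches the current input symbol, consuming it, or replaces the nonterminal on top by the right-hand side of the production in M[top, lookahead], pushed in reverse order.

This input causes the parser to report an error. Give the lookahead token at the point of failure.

step 1: stack=$ S  input=end end end $  — expand S → R
step 2: stack=$ R  input=end end end $  — expand R → end S J
step 3: stack=$ J S end  input=end end end $  — match end
step 4: stack=$ J S  input=end end $  — expand S → R
step 5: stack=$ J R  input=end end $  — expand R → end S J
step 6: stack=$ J J S end  input=end end $  — match end
step 7: stack=$ J J S  input=end $  — expand S → R
step 8: stack=$ J J R  input=end $  — expand R → end S J
step 9: stack=$ J J J S end  input=end $  — match end
step 10: stack=$ J J J S  input=$  — error: M[S, $] is empty

$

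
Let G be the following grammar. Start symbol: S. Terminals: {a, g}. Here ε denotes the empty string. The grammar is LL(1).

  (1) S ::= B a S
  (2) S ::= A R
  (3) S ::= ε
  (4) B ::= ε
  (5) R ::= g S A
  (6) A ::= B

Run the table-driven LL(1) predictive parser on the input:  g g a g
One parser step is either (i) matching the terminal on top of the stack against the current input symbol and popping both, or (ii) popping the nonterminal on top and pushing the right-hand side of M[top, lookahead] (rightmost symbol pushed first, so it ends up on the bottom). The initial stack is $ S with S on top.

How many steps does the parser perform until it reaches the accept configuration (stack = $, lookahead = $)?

25

      Stack        Input      Action
   1  $ S          g g a g $  expand S ::= A R
   2  $ R A        g g a g $  expand A ::= B
   3  $ R B        g g a g $  expand B ::= ε
   4  $ R          g g a g $  expand R ::= g S A
   5  $ A S g      g g a g $  match g
   6  $ A S        g a g $    expand S ::= A R
   7  $ A R A      g a g $    expand A ::= B
   8  $ A R B      g a g $    expand B ::= ε
   9  $ A R        g a g $    expand R ::= g S A
  10  $ A A S g    g a g $    match g
  11  $ A A S      a g $      expand S ::= B a S
  12  $ A A S a B  a g $      expand B ::= ε
  13  $ A A S a    a g $      match a
  14  $ A A S      g $        expand S ::= A R
  15  $ A A R A    g $        expand A ::= B
  16  $ A A R B    g $        expand B ::= ε
  17  $ A A R      g $        expand R ::= g S A
  18  $ A A A S g  g $        match g
  19  $ A A A S    $          expand S ::= ε
  20  $ A A A      $          expand A ::= B
  21  $ A A B      $          expand B ::= ε
  22  $ A A        $          expand A ::= B
  23  $ A B        $          expand B ::= ε
  24  $ A          $          expand A ::= B
  25  $ B          $          expand B ::= ε
Accept reached after 25 steps.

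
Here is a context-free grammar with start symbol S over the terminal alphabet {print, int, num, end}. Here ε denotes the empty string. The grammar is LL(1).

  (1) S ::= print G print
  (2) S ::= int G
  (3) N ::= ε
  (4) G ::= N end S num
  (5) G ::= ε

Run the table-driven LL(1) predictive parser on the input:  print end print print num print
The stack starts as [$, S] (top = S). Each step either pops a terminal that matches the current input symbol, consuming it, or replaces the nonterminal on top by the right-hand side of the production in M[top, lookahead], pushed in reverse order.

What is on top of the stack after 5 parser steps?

     Stack                Input                              Action
  1  $ S                  print end print print num print $  expand S ::= print G print
  2  $ print G print      print end print print num print $  match print
  3  $ print G            end print print num print $        expand G ::= N end S num
  4  $ print num S end N  end print print num print $        expand N ::= ε
  5  $ print num S end    end print print num print $        match end
Stack after step 5: $ print num S (top = S).

S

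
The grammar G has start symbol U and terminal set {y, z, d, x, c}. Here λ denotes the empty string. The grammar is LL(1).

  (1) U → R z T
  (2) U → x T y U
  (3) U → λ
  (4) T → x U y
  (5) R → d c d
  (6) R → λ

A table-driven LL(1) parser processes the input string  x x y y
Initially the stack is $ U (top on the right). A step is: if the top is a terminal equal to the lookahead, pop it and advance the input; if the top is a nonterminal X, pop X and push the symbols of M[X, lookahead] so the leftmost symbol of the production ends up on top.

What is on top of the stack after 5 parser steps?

y

step 1: stack=$ U  input=x x y y $  — expand U → x T y U
step 2: stack=$ U y T x  input=x x y y $  — match x
step 3: stack=$ U y T  input=x y y $  — expand T → x U y
step 4: stack=$ U y y U x  input=x y y $  — match x
step 5: stack=$ U y y U  input=y y $  — expand U → λ
Stack after step 5: $ U y y (top = y).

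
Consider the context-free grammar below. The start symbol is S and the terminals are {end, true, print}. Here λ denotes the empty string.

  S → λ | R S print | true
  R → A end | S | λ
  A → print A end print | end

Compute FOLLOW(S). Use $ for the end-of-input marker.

{$, end, print, true}

FIRST(A): from A→print A end print we get {print}; from A→end we get {end}. So FIRST(A) = {end, print}.
FIRST(S): from S→λ we get {λ}; from S→R S print we get {end, print, true}; from S→true we get {true}. So FIRST(S) = {λ, end, print, true}.
FIRST(R): from R→A end we get {end, print}; from R→S we get {λ, end, print, true}; from R→λ we get {λ}. So FIRST(R) = {λ, end, print, true}.
FOLLOW(S) includes $ since S is the start symbol.
FOLLOW(R): in S→R S print, R is followed by S print with FIRST {end, print, true}. Thus FOLLOW(R) = {end, print, true}.
FOLLOW(S): in S→R S print, S is followed by print with FIRST {print}; in R→S, the suffix after S is empty, so FOLLOW(S) ⊇ FOLLOW(R) = {end, print, true}. Thus FOLLOW(S) = {$, end, print, true}.
FOLLOW(A): in R→A end, A is followed by end with FIRST {end}; in A→print A end print, A is followed by end print with FIRST {end}. Thus FOLLOW(A) = {end}.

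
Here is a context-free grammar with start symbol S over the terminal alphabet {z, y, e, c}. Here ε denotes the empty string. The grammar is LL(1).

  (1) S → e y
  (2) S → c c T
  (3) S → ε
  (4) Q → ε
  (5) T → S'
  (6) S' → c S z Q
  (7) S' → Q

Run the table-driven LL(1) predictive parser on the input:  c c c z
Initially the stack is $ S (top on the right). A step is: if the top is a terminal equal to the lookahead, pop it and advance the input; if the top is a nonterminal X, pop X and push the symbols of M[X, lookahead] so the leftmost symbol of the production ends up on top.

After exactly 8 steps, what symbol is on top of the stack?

Q

step 1: stack=$ S  input=c c c z $  — expand S → c c T
step 2: stack=$ T c c  input=c c c z $  — match c
step 3: stack=$ T c  input=c c z $  — match c
step 4: stack=$ T  input=c z $  — expand T → S'
step 5: stack=$ S'  input=c z $  — expand S' → c S z Q
step 6: stack=$ Q z S c  input=c z $  — match c
step 7: stack=$ Q z S  input=z $  — expand S → ε
step 8: stack=$ Q z  input=z $  — match z
Stack after step 8: $ Q (top = Q).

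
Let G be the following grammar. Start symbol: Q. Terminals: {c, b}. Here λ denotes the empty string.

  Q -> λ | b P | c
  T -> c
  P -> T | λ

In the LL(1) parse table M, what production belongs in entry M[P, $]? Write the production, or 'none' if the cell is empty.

P -> λ

FIRST(Q): from Q->λ we get {λ}; from Q->b P we get {b}; from Q->c we get {c}. So FIRST(Q) = {λ, b, c}.
FIRST(T): from T->c we get {c}. So FIRST(T) = {c}.
FIRST(P): from P->T we get {c}; from P->λ we get {λ}. So FIRST(P) = {λ, c}.
FOLLOW(Q) includes $ since Q is the start symbol.
FOLLOW(Q): Q appears on no right-hand side. Thus FOLLOW(Q) = {$}.
FOLLOW(P): in Q->b P, the suffix after P is empty, so FOLLOW(P) ⊇ FOLLOW(Q) = {$}. Thus FOLLOW(P) = {$}.
For P -> T: FIRST(T) = {c}, so it goes in M[P, t] for t ∈ {c}.
For P -> λ: FIRST(λ) = {λ}, so it goes in M[P, t] for t ∈ {}; since λ ∈ FIRST, also for every t ∈ FOLLOW(P) = {$}.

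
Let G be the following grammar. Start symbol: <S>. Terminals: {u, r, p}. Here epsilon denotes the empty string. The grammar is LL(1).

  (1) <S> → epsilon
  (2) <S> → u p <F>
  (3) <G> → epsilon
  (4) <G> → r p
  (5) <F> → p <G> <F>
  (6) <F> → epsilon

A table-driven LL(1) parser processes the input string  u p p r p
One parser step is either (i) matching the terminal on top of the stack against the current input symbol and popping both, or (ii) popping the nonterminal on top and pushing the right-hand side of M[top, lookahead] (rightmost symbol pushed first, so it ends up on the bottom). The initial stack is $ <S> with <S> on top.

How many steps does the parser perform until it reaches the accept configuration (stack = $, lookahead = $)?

     Stack        Input        Action
  1  $ <S>        u p p r p $  expand <S> → u p <F>
  2  $ <F> p u    u p p r p $  match u
  3  $ <F> p      p p r p $    match p
  4  $ <F>        p r p $      expand <F> → p <G> <F>
  5  $ <F> <G> p  p r p $      match p
  6  $ <F> <G>    r p $        expand <G> → r p
  7  $ <F> p r    r p $        match r
  8  $ <F> p      p $          match p
  9  $ <F>        $            expand <F> → epsilon
Accept reached after 9 steps.

9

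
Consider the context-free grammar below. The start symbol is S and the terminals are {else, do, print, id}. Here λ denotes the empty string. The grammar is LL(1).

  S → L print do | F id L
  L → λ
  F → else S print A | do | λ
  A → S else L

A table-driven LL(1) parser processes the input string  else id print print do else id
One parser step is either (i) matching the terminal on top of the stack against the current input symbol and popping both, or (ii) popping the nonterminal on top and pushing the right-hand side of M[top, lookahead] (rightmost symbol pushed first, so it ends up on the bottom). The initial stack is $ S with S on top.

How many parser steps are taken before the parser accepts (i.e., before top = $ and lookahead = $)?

step 1: stack=$ S  input=else id print print do else id $  — expand S → F id L
step 2: stack=$ L id F  input=else id print print do else id $  — expand F → else S print A
step 3: stack=$ L id A print S else  input=else id print print do else id $  — match else
step 4: stack=$ L id A print S  input=id print print do else id $  — expand S → F id L
step 5: stack=$ L id A print L id F  input=id print print do else id $  — expand F → λ
step 6: stack=$ L id A print L id  input=id print print do else id $  — match id
step 7: stack=$ L id A print L  input=print print do else id $  — expand L → λ
step 8: stack=$ L id A print  input=print print do else id $  — match print
step 9: stack=$ L id A  input=print do else id $  — expand A → S else L
step 10: stack=$ L id L else S  input=print do else id $  — expand S → L print do
step 11: stack=$ L id L else do print L  input=print do else id $  — expand L → λ
step 12: stack=$ L id L else do print  input=print do else id $  — match print
step 13: stack=$ L id L else do  input=do else id $  — match do
step 14: stack=$ L id L else  input=else id $  — match else
step 15: stack=$ L id L  input=id $  — expand L → λ
step 16: stack=$ L id  input=id $  — match id
step 17: stack=$ L  input=$  — expand L → λ
Accept reached after 17 steps.

17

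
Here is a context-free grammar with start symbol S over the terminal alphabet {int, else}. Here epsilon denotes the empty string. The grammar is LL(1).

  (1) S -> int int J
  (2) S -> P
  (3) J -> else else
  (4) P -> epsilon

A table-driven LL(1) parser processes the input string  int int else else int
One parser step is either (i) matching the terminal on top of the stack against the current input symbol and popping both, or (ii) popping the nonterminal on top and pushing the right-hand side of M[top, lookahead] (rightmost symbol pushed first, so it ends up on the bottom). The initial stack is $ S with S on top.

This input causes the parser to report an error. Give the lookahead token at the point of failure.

step 1: stack=$ S  input=int int else else int $  — expand S -> int int J
step 2: stack=$ J int int  input=int int else else int $  — match int
step 3: stack=$ J int  input=int else else int $  — match int
step 4: stack=$ J  input=else else int $  — expand J -> else else
step 5: stack=$ else else  input=else else int $  — match else
step 6: stack=$ else  input=else int $  — match else
step 7: stack=$  input=int $  — error: stack empty but input remains

int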